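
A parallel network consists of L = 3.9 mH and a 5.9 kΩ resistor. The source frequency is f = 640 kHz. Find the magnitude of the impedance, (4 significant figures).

ω = 2πf = 4.021e+06 rad/s
X_L = ωL = 15680 Ω
Parallel: admittances add. Y = 1/R + 1/(jωL)
Y = (0.0001695 − j6.376e-05) S
|Y| = 0.0001811 S → |Z| = 1/|Y| = 5522 Ω, ∠Z = −∠Y = 20.62°

5522 Ω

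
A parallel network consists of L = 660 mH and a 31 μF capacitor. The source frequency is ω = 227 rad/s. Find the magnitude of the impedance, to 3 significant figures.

X_L = ωL = 150 Ω
X_C = 1/(ωC) = 142 Ω
Parallel: admittances add. Y = 1/(jωL) + jωC
Y = (0 + j0.000362) S
|Y| = 0.000362 S → |Z| = 1/|Y| = 2760 Ω, ∠Z = −∠Y = -90.0°

2760 Ω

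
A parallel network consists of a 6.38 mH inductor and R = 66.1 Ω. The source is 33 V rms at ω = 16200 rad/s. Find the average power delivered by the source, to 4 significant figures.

X_L = ωL = 103.4 Ω
Parallel: admittances add. Y = 1/R + 1/(jωL)
Y = (0.01513 − j0.009675) S
|Y| = 0.01796 S → |Z| = 1/|Y| = 55.69 Ω, ∠Z = −∠Y = 32.60°
I = V/|Z| = 592.6 mA
P = VI cos φ = 33 × 0.5926 × cos(32.60°) = 16.48 W

16.48 W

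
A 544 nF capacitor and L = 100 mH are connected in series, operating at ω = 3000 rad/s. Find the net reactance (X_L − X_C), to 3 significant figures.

-313 Ω

X_L = ωL = 300 Ω
X_C = 1/(ωC) = 613 Ω
X = 300 − 613 = -313 Ω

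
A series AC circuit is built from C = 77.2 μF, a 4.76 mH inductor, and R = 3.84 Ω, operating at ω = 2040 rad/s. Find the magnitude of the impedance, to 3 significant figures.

5.10 Ω

X_L = ωL = 9.71 Ω
X_C = 1/(ωC) = 6.35 Ω
Net reactance X = X_L − X_C = 3.36 Ω
Z = 3.84 + j3.36 Ω
|Z| = √(3.84² + 3.36²) = 5.10 Ω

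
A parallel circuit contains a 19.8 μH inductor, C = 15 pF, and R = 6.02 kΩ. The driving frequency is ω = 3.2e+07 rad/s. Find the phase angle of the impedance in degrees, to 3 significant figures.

81.4°

X_L = ωL = 634 Ω
X_C = 1/(ωC) = 2080 Ω
Parallel: admittances add. Y = 1/R + 1/(jωL) + jωC
Y = (0.000166 − j0.00110) S
|Y| = 0.00111 S → |Z| = 1/|Y| = 900 Ω, ∠Z = −∠Y = 81.4°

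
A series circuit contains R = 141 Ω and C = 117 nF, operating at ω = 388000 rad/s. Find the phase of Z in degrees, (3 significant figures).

-8.88°

X_C = 1/(ωC) = 22.0 Ω
Z = 141 − j22.0 Ω
|Z| = √(141² + 22.0²) = 143 Ω
∠Z = arctan(-22.0/141) = -8.88°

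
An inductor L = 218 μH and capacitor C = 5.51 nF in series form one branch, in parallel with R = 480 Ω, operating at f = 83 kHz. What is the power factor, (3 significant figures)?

0.439

ω = 2πf = 521500 rad/s
X_L = ωL = 114 Ω
X_C = 1/(ωC) = 348 Ω
Branch 1: Z₁ = R = 480 Ω
Branch 2 (series LC): Z₂ = j(X_L − X_C) = −j234 Ω
Parallel: Z = Z₁Z₂/(Z₁+Z₂), |Z| = 211 Ω, ∠Z = -64.0°
cos φ = cos(-64.0°) = 0.439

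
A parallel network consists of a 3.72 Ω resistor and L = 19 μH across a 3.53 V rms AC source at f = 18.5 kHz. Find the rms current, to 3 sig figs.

ω = 2πf = 116200 rad/s
X_L = ωL = 2.21 Ω
Parallel: admittances add. Y = 1/R + 1/(jωL)
Y = (0.269 − j0.453) S
|Y| = 0.527 S → |Z| = 1/|Y| = 1.90 Ω, ∠Z = −∠Y = 59.3°
I = V/|Z| = 3.53/1.90 = 1.86 A

1.86 A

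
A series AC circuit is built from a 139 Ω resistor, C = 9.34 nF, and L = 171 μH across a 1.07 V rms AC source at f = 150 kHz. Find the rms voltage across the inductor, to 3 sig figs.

ω = 2πf = 942500 rad/s
X_L = ωL = 161 Ω
X_C = 1/(ωC) = 114 Ω
Net reactance X = X_L − X_C = 47.6 Ω
Z = 139 + j47.6 Ω
|Z| = √(139² + 47.6²) = 147 Ω
I = V/|Z| = 7.28 mA
V_L = I·|Z_L| = 0.00728 × 161 = 1.17 V

1.17 V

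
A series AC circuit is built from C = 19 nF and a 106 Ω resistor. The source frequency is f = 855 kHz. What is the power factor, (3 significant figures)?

0.996

ω = 2πf = 5.372e+06 rad/s
X_C = 1/(ωC) = 9.80 Ω
Z = 106 − j9.80 Ω
|Z| = √(106² + 9.80²) = 106 Ω
∠Z = arctan(-9.80/106) = -5.28°
cos φ = cos(-5.28°) = 0.996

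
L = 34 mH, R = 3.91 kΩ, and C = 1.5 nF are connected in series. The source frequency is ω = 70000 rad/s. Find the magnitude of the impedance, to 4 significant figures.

X_L = ωL = 2380 Ω
X_C = 1/(ωC) = 9524 Ω
Net reactance X = X_L − X_C = -7144 Ω
Z = 3910 − j7144 Ω
|Z| = √(3910² + 7144²) = 8144 Ω

8144 Ω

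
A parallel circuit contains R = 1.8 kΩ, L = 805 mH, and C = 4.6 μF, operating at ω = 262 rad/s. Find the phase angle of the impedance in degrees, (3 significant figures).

X_L = ωL = 211 Ω
X_C = 1/(ωC) = 830 Ω
Parallel: admittances add. Y = 1/R + 1/(jωL) + jωC
Y = (0.000556 − j0.00354) S
|Y| = 0.00358 S → |Z| = 1/|Y| = 279 Ω, ∠Z = −∠Y = 81.1°

81.1°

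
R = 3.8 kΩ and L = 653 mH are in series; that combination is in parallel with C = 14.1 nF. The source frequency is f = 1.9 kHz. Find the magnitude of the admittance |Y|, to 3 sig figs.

82.1 μS

ω = 2πf = 11940 rad/s
X_L = ωL = 7800 Ω
X_C = 1/(ωC) = 5940 Ω
Branch 1 (R+jX_L): Z₁ = 3800 + j7800 Ω, |Z₁| = 8670 Ω
Branch 2 (−jX_C): Z₂ = −j5940 Ω
Parallel: Z = Z₁Z₂/(Z₁+Z₂), |Z| = 12200 Ω, ∠Z = -52.0°
|Y| = 1/|Z| = 82.1 μS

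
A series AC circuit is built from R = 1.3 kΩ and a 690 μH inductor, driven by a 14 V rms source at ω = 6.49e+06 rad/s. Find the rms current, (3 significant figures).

X_L = ωL = 4480 Ω
Z = 1300 + j4480 Ω
|Z| = √(1300² + 4480²) = 4660 Ω
I = V/|Z| = 14/4660 = 3.00 mA

3.00 mA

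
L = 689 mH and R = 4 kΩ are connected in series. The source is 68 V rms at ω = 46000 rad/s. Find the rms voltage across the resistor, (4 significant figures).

X_L = ωL = 31690 Ω
Z = 4000 + j31690 Ω
|Z| = √(4000² + 31690²) = 31950 Ω
I = V/|Z| = 2.129 mA
V_R = I·|Z_R| = 0.002129 × 4000 = 8.515 V

8.515 V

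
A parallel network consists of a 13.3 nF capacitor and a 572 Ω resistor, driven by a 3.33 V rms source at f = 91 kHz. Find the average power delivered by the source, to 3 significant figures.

ω = 2πf = 571800 rad/s
X_C = 1/(ωC) = 132 Ω
Parallel: admittances add. Y = 1/R + jωC
Y = (0.00175 + j0.00760) S
|Y| = 0.00780 S → |Z| = 1/|Y| = 128 Ω, ∠Z = −∠Y = -77.1°
I = V/|Z| = 26.0 mA
P = VI cos φ = 3.33 × 0.0260 × cos(-77.1°) = 19.4 mW

19.4 mW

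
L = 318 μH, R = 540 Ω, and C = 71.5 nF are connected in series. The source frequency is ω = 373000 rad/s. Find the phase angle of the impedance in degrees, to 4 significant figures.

8.543°

X_L = ωL = 118.6 Ω
X_C = 1/(ωC) = 37.50 Ω
Net reactance X = X_L − X_C = 81.12 Ω
Z = 540.0 + j81.12 Ω
|Z| = √(540.0² + 81.12²) = 546.1 Ω
∠Z = arctan(81.12/540.0) = 8.543°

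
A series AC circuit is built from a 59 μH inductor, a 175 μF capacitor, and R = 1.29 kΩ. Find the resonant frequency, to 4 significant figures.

ω₀ = 1/√(LC) = 1/√(5.9e-05 × 0.000175) = 9841 rad/s
f₀ = ω₀/(2π) = 1.566 kHz

1.566 kHz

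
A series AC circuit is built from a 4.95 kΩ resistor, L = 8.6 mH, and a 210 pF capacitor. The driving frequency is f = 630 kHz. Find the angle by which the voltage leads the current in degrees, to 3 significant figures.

81.4°

ω = 2πf = 3.958e+06 rad/s
X_L = ωL = 34000 Ω
X_C = 1/(ωC) = 1200 Ω
Net reactance X = X_L − X_C = 32800 Ω
Z = 4950 + j32800 Ω
|Z| = √(4950² + 32800²) = 33200 Ω
∠Z = arctan(32800/4950) = 81.4°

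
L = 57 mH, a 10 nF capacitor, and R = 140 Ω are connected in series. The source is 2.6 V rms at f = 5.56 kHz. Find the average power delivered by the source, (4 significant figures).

1.215 mW

ω = 2πf = 34930 rad/s
X_L = ωL = 1991 Ω
X_C = 1/(ωC) = 2862 Ω
Net reactance X = X_L − X_C = -871.2 Ω
Z = 140.0 − j871.2 Ω
|Z| = √(140.0² + 871.2²) = 882.4 Ω
∠Z = arctan(-871.2/140.0) = -80.87°
I = V/|Z| = 2.946 mA
P = VI cos φ = 2.6 × 0.002946 × cos(-80.87°) = 1.215 mW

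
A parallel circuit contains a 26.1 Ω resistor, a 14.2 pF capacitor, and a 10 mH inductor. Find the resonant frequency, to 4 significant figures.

422.4 kHz

ω₀ = 1/√(LC) = 1/√(0.01 × 1.42e-11) = 2.654e+06 rad/s
f₀ = ω₀/(2π) = 422.4 kHz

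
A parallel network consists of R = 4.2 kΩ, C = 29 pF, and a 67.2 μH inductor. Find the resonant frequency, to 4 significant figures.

3.605 MHz

ω₀ = 1/√(LC) = 1/√(6.72e-05 × 2.9e-11) = 2.265e+07 rad/s
f₀ = ω₀/(2π) = 3.605 MHz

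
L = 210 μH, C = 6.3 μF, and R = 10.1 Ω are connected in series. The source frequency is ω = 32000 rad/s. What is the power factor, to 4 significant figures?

X_L = ωL = 6.720 Ω
X_C = 1/(ωC) = 4.960 Ω
Net reactance X = X_L − X_C = 1.760 Ω
Z = 10.10 + j1.760 Ω
|Z| = √(10.10² + 1.760²) = 10.25 Ω
∠Z = arctan(1.760/10.10) = 9.883°
cos φ = cos(9.883°) = 0.9852

0.9852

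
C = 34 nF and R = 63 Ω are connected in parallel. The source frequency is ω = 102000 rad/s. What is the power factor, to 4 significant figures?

X_C = 1/(ωC) = 288.4 Ω
Parallel: admittances add. Y = 1/R + jωC
Y = (0.01587 + j0.003468) S
|Y| = 0.01625 S → |Z| = 1/|Y| = 61.55 Ω, ∠Z = −∠Y = -12.32°
cos φ = cos(-12.32°) = 0.9770

0.9770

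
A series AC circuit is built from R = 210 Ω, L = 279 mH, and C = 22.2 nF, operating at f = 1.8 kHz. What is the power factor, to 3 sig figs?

0.246

ω = 2πf = 11310 rad/s
X_L = ωL = 3160 Ω
X_C = 1/(ωC) = 3980 Ω
Net reactance X = X_L − X_C = -827 Ω
Z = 210 − j827 Ω
|Z| = √(210² + 827²) = 854 Ω
∠Z = arctan(-827/210) = -75.8°
cos φ = cos(-75.8°) = 0.246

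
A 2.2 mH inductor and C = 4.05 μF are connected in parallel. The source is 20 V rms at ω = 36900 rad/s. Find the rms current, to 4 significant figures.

X_L = ωL = 81.18 Ω
X_C = 1/(ωC) = 6.691 Ω
Parallel: admittances add. Y = 1/(jωL) + jωC
Y = (0 + j0.1371) S
|Y| = 0.1371 S → |Z| = 1/|Y| = 7.293 Ω, ∠Z = −∠Y = -90.00°
I = V/|Z| = 20/7.293 = 2.743 A

2.743 A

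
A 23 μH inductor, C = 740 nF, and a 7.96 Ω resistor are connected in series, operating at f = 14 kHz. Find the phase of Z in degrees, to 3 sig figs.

-59.2°

ω = 2πf = 87960 rad/s
X_L = ωL = 2.02 Ω
X_C = 1/(ωC) = 15.4 Ω
Net reactance X = X_L − X_C = -13.3 Ω
Z = 7.96 − j13.3 Ω
|Z| = √(7.96² + 13.3²) = 15.5 Ω
∠Z = arctan(-13.3/7.96) = -59.2°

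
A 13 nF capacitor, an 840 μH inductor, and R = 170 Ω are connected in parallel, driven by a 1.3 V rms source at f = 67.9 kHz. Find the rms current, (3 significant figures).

ω = 2πf = 426600 rad/s
X_L = ωL = 358 Ω
X_C = 1/(ωC) = 180 Ω
Parallel: admittances add. Y = 1/R + 1/(jωL) + jωC
Y = (0.00588 + j0.00276) S
|Y| = 0.00650 S → |Z| = 1/|Y| = 154 Ω, ∠Z = −∠Y = -25.1°
I = V/|Z| = 1.3/154 = 8.44 mA

8.44 mA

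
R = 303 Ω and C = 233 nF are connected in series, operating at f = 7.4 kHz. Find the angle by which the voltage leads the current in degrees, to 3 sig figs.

-16.9°

ω = 2πf = 46500 rad/s
X_C = 1/(ωC) = 92.3 Ω
Z = 303 − j92.3 Ω
|Z| = √(303² + 92.3²) = 317 Ω
∠Z = arctan(-92.3/303) = -16.9°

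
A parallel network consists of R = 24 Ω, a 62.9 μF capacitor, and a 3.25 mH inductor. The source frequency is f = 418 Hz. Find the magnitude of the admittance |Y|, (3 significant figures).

63.6 mS

ω = 2πf = 2626 rad/s
X_L = ωL = 8.54 Ω
X_C = 1/(ωC) = 6.05 Ω
Parallel: admittances add. Y = 1/R + 1/(jωL) + jωC
Y = (0.0417 + j0.0480) S
|Y| = 0.0636 S → |Z| = 1/|Y| = 15.7 Ω, ∠Z = −∠Y = -49.1°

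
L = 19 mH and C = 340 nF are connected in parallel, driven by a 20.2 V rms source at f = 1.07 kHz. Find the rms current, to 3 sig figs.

ω = 2πf = 6723 rad/s
X_L = ωL = 128 Ω
X_C = 1/(ωC) = 437 Ω
Parallel: admittances add. Y = 1/(jωL) + jωC
Y = (0 − j0.00554) S
|Y| = 0.00554 S → |Z| = 1/|Y| = 180 Ω, ∠Z = −∠Y = 90.0°
I = V/|Z| = 20.2/180 = 112 mA

112 mA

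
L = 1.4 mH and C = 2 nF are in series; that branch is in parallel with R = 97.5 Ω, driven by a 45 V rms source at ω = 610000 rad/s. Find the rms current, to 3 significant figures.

1.39 A

X_L = ωL = 854 Ω
X_C = 1/(ωC) = 820 Ω
Branch 1: Z₁ = R = 97.5 Ω
Branch 2 (series LC): Z₂ = j(X_L − X_C) = j34.3 Ω
Parallel: Z = Z₁Z₂/(Z₁+Z₂), |Z| = 32.4 Ω, ∠Z = 70.6°
I = V/|Z| = 45/32.4 = 1.39 A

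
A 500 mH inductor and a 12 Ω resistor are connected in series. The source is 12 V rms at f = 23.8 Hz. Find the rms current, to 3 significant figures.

158 mA

ω = 2πf = 149.5 rad/s
X_L = ωL = 74.8 Ω
Z = 12.0 + j74.8 Ω
|Z| = √(12.0² + 74.8²) = 75.7 Ω
I = V/|Z| = 12/75.7 = 158 mA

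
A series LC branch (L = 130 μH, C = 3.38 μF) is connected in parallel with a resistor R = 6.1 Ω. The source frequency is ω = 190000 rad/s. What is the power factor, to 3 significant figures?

0.967

X_L = ωL = 24.7 Ω
X_C = 1/(ωC) = 1.56 Ω
Branch 1: Z₁ = R = 6.10 Ω
Branch 2 (series LC): Z₂ = j(X_L − X_C) = j23.1 Ω
Parallel: Z = Z₁Z₂/(Z₁+Z₂), |Z| = 5.90 Ω, ∠Z = 14.8°
cos φ = cos(14.8°) = 0.967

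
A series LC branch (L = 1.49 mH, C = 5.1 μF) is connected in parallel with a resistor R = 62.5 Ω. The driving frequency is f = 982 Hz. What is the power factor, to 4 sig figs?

0.3399

ω = 2πf = 6170 rad/s
X_L = ωL = 9.193 Ω
X_C = 1/(ωC) = 31.78 Ω
Branch 1: Z₁ = R = 62.50 Ω
Branch 2 (series LC): Z₂ = j(X_L − X_C) = −j22.59 Ω
Parallel: Z = Z₁Z₂/(Z₁+Z₂), |Z| = 21.24 Ω, ∠Z = -70.13°
cos φ = cos(-70.13°) = 0.3399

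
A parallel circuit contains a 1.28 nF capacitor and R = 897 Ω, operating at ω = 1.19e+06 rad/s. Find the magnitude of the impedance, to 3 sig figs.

X_C = 1/(ωC) = 657 Ω
Parallel: admittances add. Y = 1/R + jωC
Y = (0.00111 + j0.00152) S
|Y| = 0.00189 S → |Z| = 1/|Y| = 530 Ω, ∠Z = −∠Y = -53.8°

530 Ω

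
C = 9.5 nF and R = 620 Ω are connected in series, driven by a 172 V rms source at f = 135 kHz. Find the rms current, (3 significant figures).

ω = 2πf = 848200 rad/s
X_C = 1/(ωC) = 124 Ω
Z = 620 − j124 Ω
|Z| = √(620² + 124²) = 632 Ω
I = V/|Z| = 172/632 = 272 mA

272 mA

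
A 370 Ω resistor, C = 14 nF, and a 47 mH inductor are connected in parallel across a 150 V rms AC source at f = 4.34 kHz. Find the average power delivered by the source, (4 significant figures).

ω = 2πf = 27270 rad/s
X_L = ωL = 1282 Ω
X_C = 1/(ωC) = 2619 Ω
Parallel: admittances add. Y = 1/R + 1/(jωL) + jωC
Y = (0.002703 − j0.0003985) S
|Y| = 0.002732 S → |Z| = 1/|Y| = 366.0 Ω, ∠Z = −∠Y = 8.387°
I = V/|Z| = 409.8 mA
P = VI cos φ = 150 × 0.4098 × cos(8.387°) = 60.81 W

60.81 W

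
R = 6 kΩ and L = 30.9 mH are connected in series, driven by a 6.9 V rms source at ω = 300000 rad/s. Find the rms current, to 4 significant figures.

624.9 μA

X_L = ωL = 9270 Ω
Z = 6000 + j9270 Ω
|Z| = √(6000² + 9270²) = 11040 Ω
I = V/|Z| = 6.9/11040 = 624.9 μA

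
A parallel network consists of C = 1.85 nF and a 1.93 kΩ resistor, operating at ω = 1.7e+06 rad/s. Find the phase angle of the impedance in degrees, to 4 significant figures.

X_C = 1/(ωC) = 318.0 Ω
Parallel: admittances add. Y = 1/R + jωC
Y = (0.0005181 + j0.003145) S
|Y| = 0.003187 S → |Z| = 1/|Y| = 313.7 Ω, ∠Z = −∠Y = -80.64°

-80.64°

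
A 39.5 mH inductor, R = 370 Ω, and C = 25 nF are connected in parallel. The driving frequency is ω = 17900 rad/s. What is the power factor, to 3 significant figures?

X_L = ωL = 707 Ω
X_C = 1/(ωC) = 2230 Ω
Parallel: admittances add. Y = 1/R + 1/(jωL) + jωC
Y = (0.00270 − j0.000967) S
|Y| = 0.00287 S → |Z| = 1/|Y| = 348 Ω, ∠Z = −∠Y = 19.7°
cos φ = cos(19.7°) = 0.942

0.942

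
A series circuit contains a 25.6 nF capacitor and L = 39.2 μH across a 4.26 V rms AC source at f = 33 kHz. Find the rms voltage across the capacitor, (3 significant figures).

ω = 2πf = 207300 rad/s
X_L = ωL = 8.13 Ω
X_C = 1/(ωC) = 188 Ω
Net reactance X = X_L − X_C = -180 Ω
Z = − j180 Ω
|Z| = √(0² + 180²) = 180 Ω
I = V/|Z| = 23.6 mA
V_C = I·|Z_C| = 0.0236 × 188 = 4.45 V

4.45 V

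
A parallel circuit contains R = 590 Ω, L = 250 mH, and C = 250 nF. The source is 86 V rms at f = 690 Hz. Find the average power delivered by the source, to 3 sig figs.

ω = 2πf = 4335 rad/s
X_L = ωL = 1080 Ω
X_C = 1/(ωC) = 923 Ω
Parallel: admittances add. Y = 1/R + 1/(jωL) + jωC
Y = (0.00169 + j0.000161) S
|Y| = 0.00170 S → |Z| = 1/|Y| = 587 Ω, ∠Z = −∠Y = -5.43°
I = V/|Z| = 146 mA
P = VI cos φ = 86 × 0.146 × cos(-5.43°) = 12.5 W

12.5 W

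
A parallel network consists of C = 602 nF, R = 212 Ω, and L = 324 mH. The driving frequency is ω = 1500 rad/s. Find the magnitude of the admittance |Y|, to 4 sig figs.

4.856 mS

X_L = ωL = 486.0 Ω
X_C = 1/(ωC) = 1107 Ω
Parallel: admittances add. Y = 1/R + 1/(jωL) + jωC
Y = (0.004717 − j0.001155) S
|Y| = 0.004856 S → |Z| = 1/|Y| = 205.9 Ω, ∠Z = −∠Y = 13.75°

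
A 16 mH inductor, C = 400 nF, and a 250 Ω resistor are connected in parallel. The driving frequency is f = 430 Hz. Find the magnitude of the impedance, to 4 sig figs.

44.62 Ω

ω = 2πf = 2702 rad/s
X_L = ωL = 43.23 Ω
X_C = 1/(ωC) = 925.3 Ω
Parallel: admittances add. Y = 1/R + 1/(jωL) + jωC
Y = (0.004000 − j0.02205) S
|Y| = 0.02241 S → |Z| = 1/|Y| = 44.62 Ω, ∠Z = −∠Y = 79.72°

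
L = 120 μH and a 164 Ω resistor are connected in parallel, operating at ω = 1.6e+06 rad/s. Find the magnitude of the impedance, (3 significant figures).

125 Ω

X_L = ωL = 192 Ω
Parallel: admittances add. Y = 1/R + 1/(jωL)
Y = (0.00610 − j0.00521) S
|Y| = 0.00802 S → |Z| = 1/|Y| = 125 Ω, ∠Z = −∠Y = 40.5°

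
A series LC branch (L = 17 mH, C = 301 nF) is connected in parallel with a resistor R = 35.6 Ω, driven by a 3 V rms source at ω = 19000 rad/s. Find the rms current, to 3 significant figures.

86.7 mA

X_L = ωL = 323 Ω
X_C = 1/(ωC) = 175 Ω
Branch 1: Z₁ = R = 35.6 Ω
Branch 2 (series LC): Z₂ = j(X_L − X_C) = j148 Ω
Parallel: Z = Z₁Z₂/(Z₁+Z₂), |Z| = 34.6 Ω, ∠Z = 13.5°
I = V/|Z| = 3/34.6 = 86.7 mA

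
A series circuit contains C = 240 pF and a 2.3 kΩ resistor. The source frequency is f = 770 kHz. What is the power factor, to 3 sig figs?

ω = 2πf = 4.838e+06 rad/s
X_C = 1/(ωC) = 861 Ω
Z = 2300 − j861 Ω
|Z| = √(2300² + 861²) = 2460 Ω
∠Z = arctan(-861/2300) = -20.5°
cos φ = cos(-20.5°) = 0.936

0.936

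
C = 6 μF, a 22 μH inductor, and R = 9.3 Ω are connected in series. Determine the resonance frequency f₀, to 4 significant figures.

ω₀ = 1/√(LC) = 1/√(2.2e-05 × 6e-06) = 87040 rad/s
f₀ = ω₀/(2π) = 13.85 kHz

13.85 kHz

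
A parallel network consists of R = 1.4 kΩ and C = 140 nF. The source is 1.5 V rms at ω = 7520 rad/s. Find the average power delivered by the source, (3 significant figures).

1.61 mW

X_C = 1/(ωC) = 950 Ω
Parallel: admittances add. Y = 1/R + jωC
Y = (0.000714 + j0.00105) S
|Y| = 0.00127 S → |Z| = 1/|Y| = 786 Ω, ∠Z = −∠Y = -55.8°
I = V/|Z| = 1.91 mA
P = VI cos φ = 1.5 × 0.00191 × cos(-55.8°) = 1.61 mW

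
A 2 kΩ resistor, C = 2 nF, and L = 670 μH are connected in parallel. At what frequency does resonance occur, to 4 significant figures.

ω₀ = 1/√(LC) = 1/√(0.00067 × 2e-09) = 863900 rad/s
f₀ = ω₀/(2π) = 137.5 kHz

137.5 kHz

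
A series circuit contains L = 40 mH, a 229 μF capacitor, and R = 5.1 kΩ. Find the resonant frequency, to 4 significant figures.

52.59 Hz

ω₀ = 1/√(LC) = 1/√(0.04 × 0.000229) = 330.4 rad/s
f₀ = ω₀/(2π) = 52.59 Hz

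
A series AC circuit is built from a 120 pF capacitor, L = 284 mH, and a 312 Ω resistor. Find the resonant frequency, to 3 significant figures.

27.3 kHz

ω₀ = 1/√(LC) = 1/√(0.284 × 1.2e-10) = 171300 rad/s
f₀ = ω₀/(2π) = 27.3 kHz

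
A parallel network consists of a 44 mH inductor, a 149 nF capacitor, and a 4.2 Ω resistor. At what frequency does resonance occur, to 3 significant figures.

ω₀ = 1/√(LC) = 1/√(0.044 × 1.49e-07) = 12350 rad/s
f₀ = ω₀/(2π) = 1.97 kHz

1.97 kHz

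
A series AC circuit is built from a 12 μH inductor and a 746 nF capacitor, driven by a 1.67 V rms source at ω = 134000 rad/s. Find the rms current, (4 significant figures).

198.9 mA

X_L = ωL = 1.608 Ω
X_C = 1/(ωC) = 10.00 Ω
Net reactance X = X_L − X_C = -8.396 Ω
Z = − j8.396 Ω
|Z| = √(0² + 8.396²) = 8.396 Ω
I = V/|Z| = 1.67/8.396 = 198.9 mA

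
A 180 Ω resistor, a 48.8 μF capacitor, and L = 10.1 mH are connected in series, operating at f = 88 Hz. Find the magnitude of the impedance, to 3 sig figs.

183 Ω

ω = 2πf = 552.9 rad/s
X_L = ωL = 5.58 Ω
X_C = 1/(ωC) = 37.1 Ω
Net reactance X = X_L − X_C = -31.5 Ω
Z = 180 − j31.5 Ω
|Z| = √(180² + 31.5²) = 183 Ω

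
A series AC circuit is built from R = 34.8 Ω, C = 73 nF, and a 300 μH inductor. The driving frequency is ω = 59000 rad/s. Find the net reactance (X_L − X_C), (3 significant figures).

X_L = ωL = 17.7 Ω
X_C = 1/(ωC) = 232 Ω
X = 17.7 − 232 = -214 Ω

-214 Ω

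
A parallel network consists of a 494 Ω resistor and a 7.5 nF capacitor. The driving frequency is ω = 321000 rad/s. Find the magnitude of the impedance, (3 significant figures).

318 Ω

X_C = 1/(ωC) = 415 Ω
Parallel: admittances add. Y = 1/R + jωC
Y = (0.00202 + j0.00241) S
|Y| = 0.00315 S → |Z| = 1/|Y| = 318 Ω, ∠Z = −∠Y = -49.9°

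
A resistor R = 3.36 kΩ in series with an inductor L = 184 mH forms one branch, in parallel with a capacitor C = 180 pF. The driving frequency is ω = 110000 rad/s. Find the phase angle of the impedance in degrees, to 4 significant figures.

74.24°

X_L = ωL = 20240 Ω
X_C = 1/(ωC) = 50510 Ω
Branch 1 (R+jX_L): Z₁ = 3360 + j20240 Ω, |Z₁| = 20520 Ω
Branch 2 (−jX_C): Z₂ = −j50510 Ω
Parallel: Z = Z₁Z₂/(Z₁+Z₂), |Z| = 34030 Ω, ∠Z = 74.24°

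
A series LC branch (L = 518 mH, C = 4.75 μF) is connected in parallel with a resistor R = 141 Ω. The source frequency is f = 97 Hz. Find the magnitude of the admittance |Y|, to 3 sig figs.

34.4 mS

ω = 2πf = 609.5 rad/s
X_L = ωL = 316 Ω
X_C = 1/(ωC) = 345 Ω
Branch 1: Z₁ = R = 141 Ω
Branch 2 (series LC): Z₂ = j(X_L − X_C) = −j29.7 Ω
Parallel: Z = Z₁Z₂/(Z₁+Z₂), |Z| = 29.1 Ω, ∠Z = -78.1°
|Y| = 1/|Z| = 34.4 mS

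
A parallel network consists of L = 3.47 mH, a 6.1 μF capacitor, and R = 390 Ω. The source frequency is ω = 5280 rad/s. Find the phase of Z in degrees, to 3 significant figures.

X_L = ωL = 18.3 Ω
X_C = 1/(ωC) = 31.0 Ω
Parallel: admittances add. Y = 1/R + 1/(jωL) + jωC
Y = (0.00256 − j0.0224) S
|Y| = 0.0225 S → |Z| = 1/|Y| = 44.4 Ω, ∠Z = −∠Y = 83.5°

83.5°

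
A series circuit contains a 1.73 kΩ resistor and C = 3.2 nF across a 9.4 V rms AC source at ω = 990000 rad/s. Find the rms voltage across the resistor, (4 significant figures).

9.247 V

X_C = 1/(ωC) = 315.7 Ω
Z = 1730 − j315.7 Ω
|Z| = √(1730² + 315.7²) = 1759 Ω
I = V/|Z| = 5.345 mA
V_R = I·|Z_R| = 0.005345 × 1730 = 9.247 V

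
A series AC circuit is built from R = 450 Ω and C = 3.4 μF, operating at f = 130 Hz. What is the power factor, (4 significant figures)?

0.7808

ω = 2πf = 816.8 rad/s
X_C = 1/(ωC) = 360.1 Ω
Z = 450.0 − j360.1 Ω
|Z| = √(450.0² + 360.1²) = 576.3 Ω
∠Z = arctan(-360.1/450.0) = -38.67°
cos φ = cos(-38.67°) = 0.7808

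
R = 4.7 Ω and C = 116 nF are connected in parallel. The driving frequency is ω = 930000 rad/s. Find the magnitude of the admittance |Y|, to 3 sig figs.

239 mS

X_C = 1/(ωC) = 9.27 Ω
Parallel: admittances add. Y = 1/R + jωC
Y = (0.213 + j0.108) S
|Y| = 0.239 S → |Z| = 1/|Y| = 4.19 Ω, ∠Z = −∠Y = -26.9°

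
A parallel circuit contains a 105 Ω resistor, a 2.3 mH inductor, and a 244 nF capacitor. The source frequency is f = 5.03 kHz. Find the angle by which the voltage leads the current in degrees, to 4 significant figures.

32.41°

ω = 2πf = 31600 rad/s
X_L = ωL = 72.69 Ω
X_C = 1/(ωC) = 129.7 Ω
Parallel: admittances add. Y = 1/R + 1/(jωL) + jωC
Y = (0.009524 − j0.006046) S
|Y| = 0.01128 S → |Z| = 1/|Y| = 88.65 Ω, ∠Z = −∠Y = 32.41°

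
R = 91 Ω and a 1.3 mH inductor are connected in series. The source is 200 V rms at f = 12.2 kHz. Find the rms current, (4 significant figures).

ω = 2πf = 76650 rad/s
X_L = ωL = 99.65 Ω
Z = 91.00 + j99.65 Ω
|Z| = √(91.00² + 99.65²) = 134.9 Ω
I = V/|Z| = 200/134.9 = 1.482 A

1.482 A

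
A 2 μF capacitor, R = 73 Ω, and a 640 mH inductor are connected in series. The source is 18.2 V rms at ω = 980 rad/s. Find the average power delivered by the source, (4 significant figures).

1.272 W

X_L = ωL = 627.2 Ω
X_C = 1/(ωC) = 510.2 Ω
Net reactance X = X_L − X_C = 117.0 Ω
Z = 73.00 + j117.0 Ω
|Z| = √(73.00² + 117.0²) = 137.9 Ω
∠Z = arctan(117.0/73.00) = 58.04°
I = V/|Z| = 132.0 mA
P = VI cos φ = 18.2 × 0.1320 × cos(58.04°) = 1.272 W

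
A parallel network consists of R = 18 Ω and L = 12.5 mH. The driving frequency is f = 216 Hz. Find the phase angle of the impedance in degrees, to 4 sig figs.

46.70°

ω = 2πf = 1357 rad/s
X_L = ωL = 16.96 Ω
Parallel: admittances add. Y = 1/R + 1/(jωL)
Y = (0.05556 − j0.05895) S
|Y| = 0.08100 S → |Z| = 1/|Y| = 12.35 Ω, ∠Z = −∠Y = 46.70°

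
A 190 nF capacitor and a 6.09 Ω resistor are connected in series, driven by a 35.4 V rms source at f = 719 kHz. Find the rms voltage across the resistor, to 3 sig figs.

ω = 2πf = 4.518e+06 rad/s
X_C = 1/(ωC) = 1.17 Ω
Z = 6.09 − j1.17 Ω
|Z| = √(6.09² + 1.17²) = 6.20 Ω
I = V/|Z| = 5.71 A
V_R = I·|Z_R| = 5.71 × 6.09 = 34.8 V

34.8 V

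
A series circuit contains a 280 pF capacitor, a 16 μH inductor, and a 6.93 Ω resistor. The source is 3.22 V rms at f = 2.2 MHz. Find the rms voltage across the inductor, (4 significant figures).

ω = 2πf = 1.382e+07 rad/s
X_L = ωL = 221.2 Ω
X_C = 1/(ωC) = 258.4 Ω
Net reactance X = X_L − X_C = -37.20 Ω
Z = 6.930 − j37.20 Ω
|Z| = √(6.930² + 37.20²) = 37.84 Ω
I = V/|Z| = 85.09 mA
V_L = I·|Z_L| = 0.08509 × 221.2 = 18.82 V

18.82 V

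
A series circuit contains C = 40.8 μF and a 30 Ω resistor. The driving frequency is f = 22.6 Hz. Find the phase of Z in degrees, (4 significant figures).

-80.14°

ω = 2πf = 142.0 rad/s
X_C = 1/(ωC) = 172.6 Ω
Z = 30.00 − j172.6 Ω
|Z| = √(30.00² + 172.6²) = 175.2 Ω
∠Z = arctan(-172.6/30.00) = -80.14°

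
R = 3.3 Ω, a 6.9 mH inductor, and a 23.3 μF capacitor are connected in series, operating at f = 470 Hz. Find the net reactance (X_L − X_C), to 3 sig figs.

ω = 2πf = 2953 rad/s
X_L = ωL = 20.4 Ω
X_C = 1/(ωC) = 14.5 Ω
X = 20.4 − 14.5 = 5.84 Ω

5.84 Ω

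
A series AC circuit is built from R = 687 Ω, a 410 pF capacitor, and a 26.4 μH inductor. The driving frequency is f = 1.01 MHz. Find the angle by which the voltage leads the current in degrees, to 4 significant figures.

ω = 2πf = 6.346e+06 rad/s
X_L = ωL = 167.5 Ω
X_C = 1/(ωC) = 384.3 Ω
Net reactance X = X_L − X_C = -216.8 Ω
Z = 687.0 − j216.8 Ω
|Z| = √(687.0² + 216.8²) = 720.4 Ω
∠Z = arctan(-216.8/687.0) = -17.51°

-17.51°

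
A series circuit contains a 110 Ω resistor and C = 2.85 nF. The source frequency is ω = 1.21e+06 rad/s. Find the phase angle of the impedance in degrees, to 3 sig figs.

X_C = 1/(ωC) = 290 Ω
Z = 110 − j290 Ω
|Z| = √(110² + 290²) = 310 Ω
∠Z = arctan(-290/110) = -69.2°

-69.2°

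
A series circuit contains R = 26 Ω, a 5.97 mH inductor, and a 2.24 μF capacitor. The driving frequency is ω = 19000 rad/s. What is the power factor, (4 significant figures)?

0.2777

X_L = ωL = 113.4 Ω
X_C = 1/(ωC) = 23.50 Ω
Net reactance X = X_L − X_C = 89.93 Ω
Z = 26.00 + j89.93 Ω
|Z| = √(26.00² + 89.93²) = 93.62 Ω
∠Z = arctan(89.93/26.00) = 73.88°
cos φ = cos(73.88°) = 0.2777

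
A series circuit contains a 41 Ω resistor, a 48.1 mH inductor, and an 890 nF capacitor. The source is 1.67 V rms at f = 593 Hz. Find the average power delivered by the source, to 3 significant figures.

ω = 2πf = 3726 rad/s
X_L = ωL = 179 Ω
X_C = 1/(ωC) = 302 Ω
Net reactance X = X_L − X_C = -122 Ω
Z = 41.0 − j122 Ω
|Z| = √(41.0² + 122²) = 129 Ω
∠Z = arctan(-122/41.0) = -71.5°
I = V/|Z| = 12.9 mA
P = VI cos φ = 1.67 × 0.0129 × cos(-71.5°) = 6.87 mW

6.87 mW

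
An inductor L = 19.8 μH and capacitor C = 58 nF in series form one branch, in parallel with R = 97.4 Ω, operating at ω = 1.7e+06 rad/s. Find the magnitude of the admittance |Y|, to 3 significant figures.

X_L = ωL = 33.7 Ω
X_C = 1/(ωC) = 10.1 Ω
Branch 1: Z₁ = R = 97.4 Ω
Branch 2 (series LC): Z₂ = j(X_L − X_C) = j23.5 Ω
Parallel: Z = Z₁Z₂/(Z₁+Z₂), |Z| = 22.9 Ω, ∠Z = 76.4°
|Y| = 1/|Z| = 43.7 mS

43.7 mS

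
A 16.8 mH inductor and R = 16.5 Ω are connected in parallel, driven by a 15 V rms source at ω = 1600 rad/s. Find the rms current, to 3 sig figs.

1.07 A

X_L = ωL = 26.9 Ω
Parallel: admittances add. Y = 1/R + 1/(jωL)
Y = (0.0606 − j0.0372) S
|Y| = 0.0711 S → |Z| = 1/|Y| = 14.1 Ω, ∠Z = −∠Y = 31.5°
I = V/|Z| = 15/14.1 = 1.07 A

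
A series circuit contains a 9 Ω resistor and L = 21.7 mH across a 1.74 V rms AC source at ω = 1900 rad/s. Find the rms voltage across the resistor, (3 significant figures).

X_L = ωL = 41.2 Ω
Z = 9.00 + j41.2 Ω
|Z| = √(9.00² + 41.2²) = 42.2 Ω
I = V/|Z| = 41.2 mA
V_R = I·|Z_R| = 0.0412 × 9.00 = 0.371 V

0.371 V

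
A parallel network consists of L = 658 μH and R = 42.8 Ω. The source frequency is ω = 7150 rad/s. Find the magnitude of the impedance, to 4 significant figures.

4.677 Ω

X_L = ωL = 4.705 Ω
Parallel: admittances add. Y = 1/R + 1/(jωL)
Y = (0.02336 − j0.2126) S
|Y| = 0.2138 S → |Z| = 1/|Y| = 4.677 Ω, ∠Z = −∠Y = 83.73°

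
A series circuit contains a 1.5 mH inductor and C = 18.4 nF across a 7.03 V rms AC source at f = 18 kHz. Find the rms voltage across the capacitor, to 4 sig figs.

ω = 2πf = 113100 rad/s
X_L = ωL = 169.6 Ω
X_C = 1/(ωC) = 480.5 Ω
Net reactance X = X_L − X_C = -310.9 Ω
Z = − j310.9 Ω
|Z| = √(0² + 310.9²) = 310.9 Ω
I = V/|Z| = 22.61 mA
V_C = I·|Z_C| = 0.02261 × 480.5 = 10.87 V

10.87 V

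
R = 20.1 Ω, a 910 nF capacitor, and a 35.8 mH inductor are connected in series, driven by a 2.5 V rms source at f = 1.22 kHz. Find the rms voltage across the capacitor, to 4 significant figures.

ω = 2πf = 7665 rad/s
X_L = ωL = 274.4 Ω
X_C = 1/(ωC) = 143.4 Ω
Net reactance X = X_L − X_C = 131.1 Ω
Z = 20.10 + j131.1 Ω
|Z| = √(20.10² + 131.1²) = 132.6 Ω
I = V/|Z| = 18.85 mA
V_C = I·|Z_C| = 0.01885 × 143.4 = 2.703 V

2.703 V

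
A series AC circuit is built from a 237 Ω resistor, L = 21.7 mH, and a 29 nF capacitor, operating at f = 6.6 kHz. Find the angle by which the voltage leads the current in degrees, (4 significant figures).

ω = 2πf = 41470 rad/s
X_L = ωL = 899.9 Ω
X_C = 1/(ωC) = 831.5 Ω
Net reactance X = X_L − X_C = 68.35 Ω
Z = 237.0 + j68.35 Ω
|Z| = √(237.0² + 68.35²) = 246.7 Ω
∠Z = arctan(68.35/237.0) = 16.09°

16.09°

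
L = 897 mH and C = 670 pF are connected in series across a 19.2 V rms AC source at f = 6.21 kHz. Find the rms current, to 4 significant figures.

ω = 2πf = 39020 rad/s
X_L = ωL = 35000 Ω
X_C = 1/(ωC) = 38250 Ω
Net reactance X = X_L − X_C = -3252 Ω
Z = − j3252 Ω
|Z| = √(0² + 3252²) = 3252 Ω
I = V/|Z| = 19.2/3252 = 5.904 mA

5.904 mA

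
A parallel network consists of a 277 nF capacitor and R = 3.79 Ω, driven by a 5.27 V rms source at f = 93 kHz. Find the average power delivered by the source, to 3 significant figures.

ω = 2πf = 584300 rad/s
X_C = 1/(ωC) = 6.18 Ω
Parallel: admittances add. Y = 1/R + jωC
Y = (0.264 + j0.162) S
|Y| = 0.310 S → |Z| = 1/|Y| = 3.23 Ω, ∠Z = −∠Y = -31.5°
I = V/|Z| = 1.63 A
P = VI cos φ = 5.27 × 1.63 × cos(-31.5°) = 7.33 W

7.33 W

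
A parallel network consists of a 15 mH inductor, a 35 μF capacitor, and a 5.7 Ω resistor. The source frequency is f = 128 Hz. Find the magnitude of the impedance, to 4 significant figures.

ω = 2πf = 804.2 rad/s
X_L = ωL = 12.06 Ω
X_C = 1/(ωC) = 35.53 Ω
Parallel: admittances add. Y = 1/R + 1/(jωL) + jωC
Y = (0.1754 − j0.05474) S
|Y| = 0.1838 S → |Z| = 1/|Y| = 5.441 Ω, ∠Z = −∠Y = 17.33°

5.441 Ω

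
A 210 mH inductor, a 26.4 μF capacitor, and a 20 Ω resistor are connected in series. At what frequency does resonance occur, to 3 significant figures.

ω₀ = 1/√(LC) = 1/√(0.21 × 2.64e-05) = 424.7 rad/s
f₀ = ω₀/(2π) = 67.6 Hz

67.6 Hz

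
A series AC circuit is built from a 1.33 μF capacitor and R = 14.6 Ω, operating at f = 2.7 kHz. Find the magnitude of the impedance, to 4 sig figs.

46.66 Ω

ω = 2πf = 16960 rad/s
X_C = 1/(ωC) = 44.32 Ω
Z = 14.60 − j44.32 Ω
|Z| = √(14.60² + 44.32²) = 46.66 Ω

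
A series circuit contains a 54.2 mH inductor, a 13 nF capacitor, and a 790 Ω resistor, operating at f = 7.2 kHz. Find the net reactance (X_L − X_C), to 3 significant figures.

752 Ω

ω = 2πf = 45240 rad/s
X_L = ωL = 2450 Ω
X_C = 1/(ωC) = 1700 Ω
X = 2450 − 1700 = 752 Ω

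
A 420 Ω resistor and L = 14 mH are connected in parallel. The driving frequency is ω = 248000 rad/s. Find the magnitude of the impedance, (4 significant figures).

X_L = ωL = 3472 Ω
Parallel: admittances add. Y = 1/R + 1/(jωL)
Y = (0.002381 − j0.0002880) S
|Y| = 0.002398 S → |Z| = 1/|Y| = 417.0 Ω, ∠Z = −∠Y = 6.897°

417.0 Ω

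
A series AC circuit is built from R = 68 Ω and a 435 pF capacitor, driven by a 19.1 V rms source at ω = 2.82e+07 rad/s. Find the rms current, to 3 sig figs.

X_C = 1/(ωC) = 81.5 Ω
Z = 68.0 − j81.5 Ω
|Z| = √(68.0² + 81.5²) = 106 Ω
I = V/|Z| = 19.1/106 = 180 mA

180 mA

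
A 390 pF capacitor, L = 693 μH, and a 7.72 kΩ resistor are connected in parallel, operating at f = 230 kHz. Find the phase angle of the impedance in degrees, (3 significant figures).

73.4°

ω = 2πf = 1.445e+06 rad/s
X_L = ωL = 1000 Ω
X_C = 1/(ωC) = 1770 Ω
Parallel: admittances add. Y = 1/R + 1/(jωL) + jωC
Y = (0.000130 − j0.000435) S
|Y| = 0.000454 S → |Z| = 1/|Y| = 2200 Ω, ∠Z = −∠Y = 73.4°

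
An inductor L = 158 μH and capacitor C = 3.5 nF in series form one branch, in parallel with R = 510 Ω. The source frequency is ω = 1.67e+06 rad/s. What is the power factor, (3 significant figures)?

X_L = ωL = 264 Ω
X_C = 1/(ωC) = 171 Ω
Branch 1: Z₁ = R = 510 Ω
Branch 2 (series LC): Z₂ = j(X_L − X_C) = j92.8 Ω
Parallel: Z = Z₁Z₂/(Z₁+Z₂), |Z| = 91.3 Ω, ∠Z = 79.7°
cos φ = cos(79.7°) = 0.179

0.179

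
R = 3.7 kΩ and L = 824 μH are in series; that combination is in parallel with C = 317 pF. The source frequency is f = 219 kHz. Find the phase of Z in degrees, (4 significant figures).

-55.57°

ω = 2πf = 1.376e+06 rad/s
X_L = ωL = 1134 Ω
X_C = 1/(ωC) = 2293 Ω
Branch 1 (R+jX_L): Z₁ = 3700 + j1134 Ω, |Z₁| = 3870 Ω
Branch 2 (−jX_C): Z₂ = −j2293 Ω
Parallel: Z = Z₁Z₂/(Z₁+Z₂), |Z| = 2288 Ω, ∠Z = -55.57°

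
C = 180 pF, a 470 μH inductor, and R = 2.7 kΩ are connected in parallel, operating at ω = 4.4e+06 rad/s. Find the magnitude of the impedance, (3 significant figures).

2070 Ω

X_L = ωL = 2070 Ω
X_C = 1/(ωC) = 1260 Ω
Parallel: admittances add. Y = 1/R + 1/(jωL) + jωC
Y = (0.000370 + j0.000308) S
|Y| = 0.000482 S → |Z| = 1/|Y| = 2070 Ω, ∠Z = −∠Y = -39.8°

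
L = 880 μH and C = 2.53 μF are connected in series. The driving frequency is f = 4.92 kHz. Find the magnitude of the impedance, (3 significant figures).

14.4 Ω

ω = 2πf = 30910 rad/s
X_L = ωL = 27.2 Ω
X_C = 1/(ωC) = 12.8 Ω
Net reactance X = X_L − X_C = 14.4 Ω
Z = j14.4 Ω
|Z| = √(0² + 14.4²) = 14.4 Ω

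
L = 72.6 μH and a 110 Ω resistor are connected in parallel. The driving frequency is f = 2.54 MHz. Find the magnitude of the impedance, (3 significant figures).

ω = 2πf = 1.596e+07 rad/s
X_L = ωL = 1160 Ω
Parallel: admittances add. Y = 1/R + 1/(jωL)
Y = (0.00909 − j0.000863) S
|Y| = 0.00913 S → |Z| = 1/|Y| = 110 Ω, ∠Z = −∠Y = 5.42°

110 Ω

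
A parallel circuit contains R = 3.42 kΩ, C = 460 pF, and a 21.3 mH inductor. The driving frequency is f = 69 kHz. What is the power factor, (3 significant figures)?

0.955

ω = 2πf = 433500 rad/s
X_L = ωL = 9230 Ω
X_C = 1/(ωC) = 5010 Ω
Parallel: admittances add. Y = 1/R + 1/(jωL) + jωC
Y = (0.000292 + j9.11e-05) S
|Y| = 0.000306 S → |Z| = 1/|Y| = 3270 Ω, ∠Z = −∠Y = -17.3°
cos φ = cos(-17.3°) = 0.955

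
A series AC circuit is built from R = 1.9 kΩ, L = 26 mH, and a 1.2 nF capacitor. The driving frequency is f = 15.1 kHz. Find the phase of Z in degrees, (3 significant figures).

ω = 2πf = 94880 rad/s
X_L = ωL = 2470 Ω
X_C = 1/(ωC) = 8780 Ω
Net reactance X = X_L − X_C = -6320 Ω
Z = 1900 − j6320 Ω
|Z| = √(1900² + 6320²) = 6600 Ω
∠Z = arctan(-6320/1900) = -73.3°

-73.3°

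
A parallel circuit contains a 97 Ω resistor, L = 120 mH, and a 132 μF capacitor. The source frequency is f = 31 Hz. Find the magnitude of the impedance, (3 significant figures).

50.1 Ω

ω = 2πf = 194.8 rad/s
X_L = ωL = 23.4 Ω
X_C = 1/(ωC) = 38.9 Ω
Parallel: admittances add. Y = 1/R + 1/(jωL) + jωC
Y = (0.0103 − j0.0171) S
|Y| = 0.0199 S → |Z| = 1/|Y| = 50.1 Ω, ∠Z = −∠Y = 58.9°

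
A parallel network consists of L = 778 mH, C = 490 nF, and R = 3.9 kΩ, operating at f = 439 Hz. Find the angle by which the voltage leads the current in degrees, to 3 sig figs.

ω = 2πf = 2758 rad/s
X_L = ωL = 2150 Ω
X_C = 1/(ωC) = 740 Ω
Parallel: admittances add. Y = 1/R + 1/(jωL) + jωC
Y = (0.000256 + j0.000886) S
|Y| = 0.000922 S → |Z| = 1/|Y| = 1080 Ω, ∠Z = −∠Y = -73.9°

-73.9°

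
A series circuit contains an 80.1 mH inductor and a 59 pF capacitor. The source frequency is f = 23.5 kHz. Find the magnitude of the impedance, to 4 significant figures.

ω = 2πf = 147700 rad/s
X_L = ωL = 11830 Ω
X_C = 1/(ωC) = 114800 Ω
Net reactance X = X_L − X_C = -103000 Ω
Z = − j103000 Ω
|Z| = √(0² + 103000²) = 103000 Ω

103000 Ω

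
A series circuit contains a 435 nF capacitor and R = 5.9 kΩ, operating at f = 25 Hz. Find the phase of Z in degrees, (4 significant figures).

-68.04°

ω = 2πf = 157.1 rad/s
X_C = 1/(ωC) = 14630 Ω
Z = 5900 − j14630 Ω
|Z| = √(5900² + 14630²) = 15780 Ω
∠Z = arctan(-14630/5900) = -68.04°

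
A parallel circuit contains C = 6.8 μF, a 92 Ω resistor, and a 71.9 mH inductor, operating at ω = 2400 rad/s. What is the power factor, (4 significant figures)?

0.7184

X_L = ωL = 172.6 Ω
X_C = 1/(ωC) = 61.27 Ω
Parallel: admittances add. Y = 1/R + 1/(jωL) + jωC
Y = (0.01087 + j0.01052) S
|Y| = 0.01513 S → |Z| = 1/|Y| = 66.09 Ω, ∠Z = −∠Y = -44.08°
cos φ = cos(-44.08°) = 0.7184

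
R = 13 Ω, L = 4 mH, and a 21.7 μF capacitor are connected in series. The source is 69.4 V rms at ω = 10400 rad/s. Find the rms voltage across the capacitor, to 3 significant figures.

7.81 V

X_L = ωL = 41.6 Ω
X_C = 1/(ωC) = 4.43 Ω
Net reactance X = X_L − X_C = 37.2 Ω
Z = 13.0 + j37.2 Ω
|Z| = √(13.0² + 37.2²) = 39.4 Ω
I = V/|Z| = 1.76 A
V_C = I·|Z_C| = 1.76 × 4.43 = 7.81 V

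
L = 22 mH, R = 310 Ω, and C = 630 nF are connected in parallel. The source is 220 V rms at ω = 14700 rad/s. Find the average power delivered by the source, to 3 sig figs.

X_L = ωL = 323 Ω
X_C = 1/(ωC) = 108 Ω
Parallel: admittances add. Y = 1/R + 1/(jωL) + jωC
Y = (0.00323 + j0.00617) S
|Y| = 0.00696 S → |Z| = 1/|Y| = 144 Ω, ∠Z = −∠Y = -62.4°
I = V/|Z| = 1.53 A
P = VI cos φ = 220 × 1.53 × cos(-62.4°) = 156 W

156 W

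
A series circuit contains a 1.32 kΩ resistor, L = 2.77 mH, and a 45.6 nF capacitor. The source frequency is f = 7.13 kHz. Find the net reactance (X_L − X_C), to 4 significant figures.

-365.4 Ω

ω = 2πf = 44800 rad/s
X_L = ωL = 124.1 Ω
X_C = 1/(ωC) = 489.5 Ω
X = 124.1 − 489.5 = -365.4 Ω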